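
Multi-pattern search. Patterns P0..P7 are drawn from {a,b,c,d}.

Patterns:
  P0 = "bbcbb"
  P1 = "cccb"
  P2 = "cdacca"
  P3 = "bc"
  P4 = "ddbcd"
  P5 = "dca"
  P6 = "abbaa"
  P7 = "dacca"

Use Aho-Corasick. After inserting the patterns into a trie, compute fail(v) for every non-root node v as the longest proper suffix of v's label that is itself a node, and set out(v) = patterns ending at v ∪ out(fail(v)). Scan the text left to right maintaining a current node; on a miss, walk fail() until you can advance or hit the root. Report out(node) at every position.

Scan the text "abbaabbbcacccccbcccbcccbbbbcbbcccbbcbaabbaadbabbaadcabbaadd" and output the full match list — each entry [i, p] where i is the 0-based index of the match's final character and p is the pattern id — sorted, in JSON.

Build:
Trie nodes:
  n0 'ε': a→23 b→1 c→6 d→16
  n1 'b': b→2 c→15
  n2 'bb': c→3
  n3 'bbc': b→4
  n4 'bbcb': b→5
  n5 'bbcbb': ·  [P0 ends]
  n6 'c': c→7 d→10
  n7 'cc': c→8
  n8 'ccc': b→9
  n9 'cccb': ·  [P1 ends]
  n10 'cd': a→11
  n11 'cda': c→12
  n12 'cdac': c→13
  n13 'cdacc': a→14
  n14 'cdacca': ·  [P2 ends]
  n15 'bc': ·  [P3 ends]
  n16 'd': a→28 c→21 d→17
  n17 'dd': b→18
  n18 'ddb': c→19
  n19 'ddbc': d→20
  n20 'ddbcd': ·  [P4 ends]
  n21 'dc': a→22
  n22 'dca': ·  [P5 ends]
  n23 'a': b→24
  n24 'ab': b→25
  n25 'abb': a→26
  n26 'abba': a→27
  n27 'abbaa': ·  [P6 ends]
  n28 'da': c→29
  n29 'dac': c→30
  n30 'dacc': a→31
  n31 'dacca': ·  [P7 ends]

BFS fail/out derivation:
  fail(1) 'b': from fail(0)=0 chase 'b': 0 ⇒ 0;  out=∅∪out(0)=∅
  fail(6) 'c': from fail(0)=0 chase 'c': 0 ⇒ 0;  out=∅∪out(0)=∅
  fail(16) 'd': from fail(0)=0 chase 'd': 0 ⇒ 0;  out=∅∪out(0)=∅
  fail(23) 'a': from fail(0)=0 chase 'a': 0 ⇒ 0;  out=∅∪out(0)=∅
  fail(2) 'bb': from fail(1)=0 chase 'b': 0 ⇒ 1;  out=∅∪out(1)=∅
  fail(7) 'cc': from fail(6)=0 chase 'c': 0 ⇒ 6;  out=∅∪out(6)=∅
  fail(10) 'cd': from fail(6)=0 chase 'd': 0 ⇒ 16;  out=∅∪out(16)=∅
  fail(15) 'bc': from fail(1)=0 chase 'c': 0 ⇒ 6;  out={3}∪out(6)={3}
  fail(17) 'dd': from fail(16)=0 chase 'd': 0 ⇒ 16;  out=∅∪out(16)=∅
  fail(21) 'dc': from fail(16)=0 chase 'c': 0 ⇒ 6;  out=∅∪out(6)=∅
  fail(24) 'ab': from fail(23)=0 chase 'b': 0 ⇒ 1;  out=∅∪out(1)=∅
  fail(28) 'da': from fail(16)=0 chase 'a': 0 ⇒ 23;  out=∅∪out(23)=∅
  fail(3) 'bbc': from fail(2)=1 chase 'c': 1 ⇒ 15;  out=∅∪out(15)={3}
  fail(8) 'ccc': from fail(7)=6 chase 'c': 6 ⇒ 7;  out=∅∪out(7)=∅
  fail(11) 'cda': from fail(10)=16 chase 'a': 16 ⇒ 28;  out=∅∪out(28)=∅
  fail(18) 'ddb': from fail(17)=16 chase 'b': 16→0 ⇒ 1;  out=∅∪out(1)=∅
  fail(22) 'dca': from fail(21)=6 chase 'a': 6→0 ⇒ 23;  out={5}∪out(23)={5}
  fail(25) 'abb': from fail(24)=1 chase 'b': 1 ⇒ 2;  out=∅∪out(2)=∅
  fail(29) 'dac': from fail(28)=23 chase 'c': 23→0 ⇒ 6;  out=∅∪out(6)=∅
  fail(4) 'bbcb': from fail(3)=15 chase 'b': 15→6→0 ⇒ 1;  out=∅∪out(1)=∅
  fail(9) 'cccb': from fail(8)=7 chase 'b': 7→6→0 ⇒ 1;  out={1}∪out(1)={1}
  fail(12) 'cdac': from fail(11)=28 chase 'c': 28 ⇒ 29;  out=∅∪out(29)=∅
  fail(19) 'ddbc': from fail(18)=1 chase 'c': 1 ⇒ 15;  out=∅∪out(15)={3}
  fail(26) 'abba': from fail(25)=2 chase 'a': 2→1→0 ⇒ 23;  out=∅∪out(23)=∅
  fail(30) 'dacc': from fail(29)=6 chase 'c': 6 ⇒ 7;  out=∅∪out(7)=∅
  fail(5) 'bbcbb': from fail(4)=1 chase 'b': 1 ⇒ 2;  out={0}∪out(2)={0}
  fail(13) 'cdacc': from fail(12)=29 chase 'c': 29 ⇒ 30;  out=∅∪out(30)=∅
  fail(20) 'ddbcd': from fail(19)=15 chase 'd': 15→6 ⇒ 10;  out={4}∪out(10)={4}
  fail(27) 'abbaa': from fail(26)=23 chase 'a': 23→0 ⇒ 23;  out={6}∪out(23)={6}
  fail(31) 'dacca': from fail(30)=7 chase 'a': 7→6→0 ⇒ 23;  out={7}∪out(23)={7}
  fail(14) 'cdacca': from fail(13)=30 chase 'a': 30 ⇒ 31;  out={2}∪out(31)={2,7}

Run:
i=0 'a': node 0→23
i=1 'b': node 23→24
i=2 'b': node 24→25
i=3 'a': node 25→26
i=4 'a': node 26→27  ** P6@[0:4]
i=5 'b': node 27→24 ·f
i=6 'b': node 24→25
i=7 'b': node 25→2 ·f
i=8 'c': node 2→3  ** P3@[7:8]
i=9 'a': node 3→23 ·f
i=10 'c': node 23→6 ·f
i=11 'c': node 6→7
i=12 'c': node 7→8
i=13 'c': node 8→8 ·f
i=14 'c': node 8→8 ·f
i=15 'b': node 8→9  ** P1@[12:15]
i=16 'c': node 9→15 ·f  ** P3@[15:16]
i=17 'c': node 15→7 ·f
i=18 'c': node 7→8
i=19 'b': node 8→9  ** P1@[16:19]
i=20 'c': node 9→15 ·f  ** P3@[19:20]
i=21 'c': node 15→7 ·f
i=22 'c': node 7→8
i=23 'b': node 8→9  ** P1@[20:23]
i=24 'b': node 9→2 ·f
i=25 'b': node 2→2 ·f
i=26 'b': node 2→2 ·f
i=27 'c': node 2→3  ** P3@[26:27]
i=28 'b': node 3→4
i=29 'b': node 4→5  ** P0@[25:29]
i=30 'c': node 5→3 ·f  ** P3@[29:30]
i=31 'c': node 3→7 ·f
i=32 'c': node 7→8
i=33 'b': node 8→9  ** P1@[30:33]
i=34 'b': node 9→2 ·f
i=35 'c': node 2→3  ** P3@[34:35]
i=36 'b': node 3→4
i=37 'a': node 4→23 ·f
i=38 'a': node 23→23 ·f
i=39 'b': node 23→24
i=40 'b': node 24→25
i=41 'a': node 25→26
i=42 'a': node 26→27  ** P6@[38:42]
i=43 'd': node 27→16 ·f
i=44 'b': node 16→1 ·f
i=45 'a': node 1→23 ·f
i=46 'b': node 23→24
i=47 'b': node 24→25
i=48 'a': node 25→26
i=49 'a': node 26→27  ** P6@[45:49]
i=50 'd': node 27→16 ·f
i=51 'c': node 16→21
i=52 'a': node 21→22  ** P5@[50:52]
i=53 'b': node 22→24 ·f
i=54 'b': node 24→25
i=55 'a': node 25→26
i=56 'a': node 26→27  ** P6@[52:56]
i=57 'd': node 27→16 ·f
i=58 'd': node 16→17

Result: [[4,6],[8,3],[15,1],[16,3],[19,1],[20,3],[23,1],[27,3],[29,0],[30,3],[33,1],[35,3],[42,6],[49,6],[52,5],[56,6]]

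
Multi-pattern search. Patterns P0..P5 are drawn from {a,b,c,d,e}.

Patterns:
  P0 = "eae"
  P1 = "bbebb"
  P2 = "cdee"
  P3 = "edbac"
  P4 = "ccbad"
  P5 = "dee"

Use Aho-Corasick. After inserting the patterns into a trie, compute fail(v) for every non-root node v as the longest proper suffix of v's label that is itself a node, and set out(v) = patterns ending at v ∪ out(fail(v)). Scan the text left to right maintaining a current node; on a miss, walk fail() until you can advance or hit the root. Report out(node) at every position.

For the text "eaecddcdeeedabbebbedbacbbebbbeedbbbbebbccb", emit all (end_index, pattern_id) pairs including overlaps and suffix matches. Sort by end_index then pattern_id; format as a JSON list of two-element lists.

Construct AC machine:
Trie nodes:
  0='ε' goto b→4 c→9 d→21 e→1
  1='e' goto a→2 d→13
  2='ea' goto e→3
  3='eae' goto ·  [P0 ends]
  4='b' goto b→5
  5='bb' goto e→6
  6='bbe' goto b→7
  7='bbeb' goto b→8
  8='bbebb' goto ·  [P1 ends]
  9='c' goto c→17 d→10
  10='cd' goto e→11
  11='cde' goto e→12
  12='cdee' goto ·  [P2 ends]
  13='ed' goto b→14
  14='edb' goto a→15
  15='edba' goto c→16
  16='edbac' goto ·  [P3 ends]
  17='cc' goto b→18
  18='ccb' goto a→19
  19='ccba' goto d→20
  20='ccbad' goto ·  [P4 ends]
  21='d' goto e→22
  22='de' goto e→23
  23='dee' goto ·  [P5 ends]

Failure links (BFS by depth):
  n1('e'): parent n0 fail=0; on 'e' 0 → fail=0;  out ∅∪∅=∅
  n4('b'): parent n0 fail=0; on 'b' 0 → fail=0;  out ∅∪∅=∅
  n9('c'): parent n0 fail=0; on 'c' 0 → fail=0;  out ∅∪∅=∅
  n21('d'): parent n0 fail=0; on 'd' 0 → fail=0;  out ∅∪∅=∅
  n2('ea'): parent n1 fail=0; on 'a' 0 → fail=0;  out ∅∪∅=∅
  n5('bb'): parent n4 fail=0; on 'b' 0 → fail=4;  out ∅∪∅=∅
  n10('cd'): parent n9 fail=0; on 'd' 0 → fail=21;  out ∅∪∅=∅
  n13('ed'): parent n1 fail=0; on 'd' 0 → fail=21;  out ∅∪∅=∅
  n17('cc'): parent n9 fail=0; on 'c' 0 → fail=9;  out ∅∪∅=∅
  n22('de'): parent n21 fail=0; on 'e' 0 → fail=1;  out ∅∪∅=∅
  n3('eae'): parent n2 fail=0; on 'e' 0 → fail=1;  out {0}∪∅={0}
  n6('bbe'): parent n5 fail=4; on 'e' 4→0 → fail=1;  out ∅∪∅=∅
  n11('cde'): parent n10 fail=21; on 'e' 21 → fail=22;  out ∅∪∅=∅
  n14('edb'): parent n13 fail=21; on 'b' 21→0 → fail=4;  out ∅∪∅=∅
  n18('ccb'): parent n17 fail=9; on 'b' 9→0 → fail=4;  out ∅∪∅=∅
  n23('dee'): parent n22 fail=1; on 'e' 1→0 → fail=1;  out {5}∪∅={5}
  n7('bbeb'): parent n6 fail=1; on 'b' 1→0 → fail=4;  out ∅∪∅=∅
  n12('cdee'): parent n11 fail=22; on 'e' 22 → fail=23;  out {2}∪{5}={2,5}
  n15('edba'): parent n14 fail=4; on 'a' 4→0 → fail=0;  out ∅∪∅=∅
  n19('ccba'): parent n18 fail=4; on 'a' 4→0 → fail=0;  out ∅∪∅=∅
  n8('bbebb'): parent n7 fail=4; on 'b' 4 → fail=5;  out {1}∪∅={1}
  n16('edbac'): parent n15 fail=0; on 'c' 0 → fail=9;  out {3}∪∅={3}
  n20('ccbad'): parent n19 fail=0; on 'd' 0 → fail=21;  out {4}∪∅={4}

Run:
i=0 'e': node 0→1
i=1 'a': node 1→2
i=2 'e': node 2→3  ** P0@[0:2]
i=3 'c': node 3→9 (fail-walked)
i=4 'd': node 9→10
i=5 'd': node 10→21 (fail-walked)
i=6 'c': node 21→9 (fail-walked)
i=7 'd': node 9→10
i=8 'e': node 10→11
i=9 'e': node 11→12  ** P2@[6:9],P5@[7:9]
i=10 'e': node 12→1 (fail-walked)
i=11 'd': node 1→13
i=12 'a': node 13→0 (fail-walked)
i=13 'b': node 0→4
i=14 'b': node 4→5
i=15 'e': node 5→6
i=16 'b': node 6→7
i=17 'b': node 7→8  ** P1@[13:17]
i=18 'e': node 8→6 (fail-walked)
i=19 'd': node 6→13 (fail-walked)
i=20 'b': node 13→14
i=21 'a': node 14→15
i=22 'c': node 15→16  ** P3@[18:22]
i=23 'b': node 16→4 (fail-walked)
i=24 'b': node 4→5
i=25 'e': node 5→6
i=26 'b': node 6→7
i=27 'b': node 7→8  ** P1@[23:27]
i=28 'b': node 8→5 (fail-walked)
i=29 'e': node 5→6
i=30 'e': node 6→1 (fail-walked)
i=31 'd': node 1→13
i=32 'b': node 13→14
i=33 'b': node 14→5 (fail-walked)
i=34 'b': node 5→5 (fail-walked)
i=35 'b': node 5→5 (fail-walked)
i=36 'e': node 5→6
i=37 'b': node 6→7
i=38 'b': node 7→8  ** P1@[34:38]
i=39 'c': node 8→9 (fail-walked)
i=40 'c': node 9→17
i=41 'b': node 17→18

All matches (sorted): [[2,0],[9,2],[9,5],[17,1],[22,3],[27,1],[38,1]]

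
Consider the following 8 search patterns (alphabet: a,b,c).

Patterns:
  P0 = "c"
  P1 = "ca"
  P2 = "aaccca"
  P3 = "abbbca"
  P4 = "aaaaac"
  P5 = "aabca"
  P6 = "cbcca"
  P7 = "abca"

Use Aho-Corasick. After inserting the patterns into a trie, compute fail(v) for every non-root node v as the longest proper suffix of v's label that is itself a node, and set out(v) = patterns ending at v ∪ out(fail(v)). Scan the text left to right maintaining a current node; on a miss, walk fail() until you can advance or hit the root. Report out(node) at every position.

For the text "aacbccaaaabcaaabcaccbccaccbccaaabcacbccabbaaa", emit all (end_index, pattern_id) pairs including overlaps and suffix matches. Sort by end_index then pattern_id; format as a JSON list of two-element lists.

Build:
Trie nodes:
  0='ε' goto a→3 c→1
  1='c' goto a→2 b→21  [P0 ends]
  2='ca' goto ·  [P1 ends]
  3='a' goto a→4 b→9
  4='aa' goto a→14 b→18 c→5
  5='aac' goto c→6
  6='aacc' goto c→7
  7='aaccc' goto a→8
  8='aaccca' goto ·  [P2 ends]
  9='ab' goto b→10 c→25
  10='abb' goto b→11
  11='abbb' goto c→12
  12='abbbc' goto a→13
  13='abbbca' goto ·  [P3 ends]
  14='aaa' goto a→15
  15='aaaa' goto a→16
  16='aaaaa' goto c→17
  17='aaaaac' goto ·  [P4 ends]
  18='aab' goto c→19
  19='aabc' goto a→20
  20='aabca' goto ·  [P5 ends]
  21='cb' goto c→22
  22='cbc' goto c→23
  23='cbcc' goto a→24
  24='cbcca' goto ·  [P6 ends]
  25='abc' goto a→26
  26='abca' goto ·  [P7 ends]

Failure links (BFS by depth):
  fail(1) 'c': from fail(0)=0 chase 'c': 0 ⇒ 0;  out={0}∪out(0)={0}
  fail(3) 'a': from fail(0)=0 chase 'a': 0 ⇒ 0;  out=∅∪out(0)=∅
  fail(2) 'ca': from fail(1)=0 chase 'a': 0 ⇒ 3;  out={1}∪out(3)={1}
  fail(4) 'aa': from fail(3)=0 chase 'a': 0 ⇒ 3;  out=∅∪out(3)=∅
  fail(9) 'ab': from fail(3)=0 chase 'b': 0 ⇒ 0;  out=∅∪out(0)=∅
  fail(21) 'cb': from fail(1)=0 chase 'b': 0 ⇒ 0;  out=∅∪out(0)=∅
  fail(5) 'aac': from fail(4)=3 chase 'c': 3→0 ⇒ 1;  out=∅∪out(1)={0}
  fail(10) 'abb': from fail(9)=0 chase 'b': 0 ⇒ 0;  out=∅∪out(0)=∅
  fail(14) 'aaa': from fail(4)=3 chase 'a': 3 ⇒ 4;  out=∅∪out(4)=∅
  fail(18) 'aab': from fail(4)=3 chase 'b': 3 ⇒ 9;  out=∅∪out(9)=∅
  fail(22) 'cbc': from fail(21)=0 chase 'c': 0 ⇒ 1;  out=∅∪out(1)={0}
  fail(25) 'abc': from fail(9)=0 chase 'c': 0 ⇒ 1;  out=∅∪out(1)={0}
  fail(6) 'aacc': from fail(5)=1 chase 'c': 1→0 ⇒ 1;  out=∅∪out(1)={0}
  fail(11) 'abbb': from fail(10)=0 chase 'b': 0 ⇒ 0;  out=∅∪out(0)=∅
  fail(15) 'aaaa': from fail(14)=4 chase 'a': 4 ⇒ 14;  out=∅∪out(14)=∅
  fail(19) 'aabc': from fail(18)=9 chase 'c': 9 ⇒ 25;  out=∅∪out(25)={0}
  fail(23) 'cbcc': from fail(22)=1 chase 'c': 1→0 ⇒ 1;  out=∅∪out(1)={0}
  fail(26) 'abca': from fail(25)=1 chase 'a': 1 ⇒ 2;  out={7}∪out(2)={1,7}
  fail(7) 'aaccc': from fail(6)=1 chase 'c': 1→0 ⇒ 1;  out=∅∪out(1)={0}
  fail(12) 'abbbc': from fail(11)=0 chase 'c': 0 ⇒ 1;  out=∅∪out(1)={0}
  fail(16) 'aaaaa': from fail(15)=14 chase 'a': 14 ⇒ 15;  out=∅∪out(15)=∅
  fail(20) 'aabca': from fail(19)=25 chase 'a': 25 ⇒ 26;  out={5}∪out(26)={1,5,7}
  fail(24) 'cbcca': from fail(23)=1 chase 'a': 1 ⇒ 2;  out={6}∪out(2)={1,6}
  fail(8) 'aaccca': from fail(7)=1 chase 'a': 1 ⇒ 2;  out={2}∪out(2)={1,2}
  fail(13) 'abbbca': from fail(12)=1 chase 'a': 1 ⇒ 2;  out={3}∪out(2)={1,3}
  fail(17) 'aaaaac': from fail(16)=15 chase 'c': 15→14→4 ⇒ 5;  out={4}∪out(5)={0,4}

Text stream:
pos 0 'a': at 3
pos 1 'a': at 4
pos 2 'c': at 5  → match P0@[2:2]
pos 3 'b': at 21 ·f
pos 4 'c': at 22  → match P0@[4:4]
pos 5 'c': at 23  → match P0@[5:5]
pos 6 'a': at 24  → match P1@[5:6],P6@[2:6]
pos 7 'a': at 4 ·f
pos 8 'a': at 14
pos 9 'a': at 15
pos 10 'b': at 18 ·f
pos 11 'c': at 19  → match P0@[11:11]
pos 12 'a': at 20  → match P1@[11:12],P5@[8:12],P7@[9:12]
pos 13 'a': at 4 ·f
pos 14 'a': at 14
pos 15 'b': at 18 ·f
pos 16 'c': at 19  → match P0@[16:16]
pos 17 'a': at 20  → match P1@[16:17],P5@[13:17],P7@[14:17]
pos 18 'c': at 1 ·f  → match P0@[18:18]
pos 19 'c': at 1 ·f  → match P0@[19:19]
pos 20 'b': at 21
pos 21 'c': at 22  → match P0@[21:21]
pos 22 'c': at 23  → match P0@[22:22]
pos 23 'a': at 24  → match P1@[22:23],P6@[19:23]
pos 24 'c': at 1 ·f  → match P0@[24:24]
pos 25 'c': at 1 ·f  → match P0@[25:25]
pos 26 'b': at 21
pos 27 'c': at 22  → match P0@[27:27]
pos 28 'c': at 23  → match P0@[28:28]
pos 29 'a': at 24  → match P1@[28:29],P6@[25:29]
pos 30 'a': at 4 ·f
pos 31 'a': at 14
pos 32 'b': at 18 ·f
pos 33 'c': at 19  → match P0@[33:33]
pos 34 'a': at 20  → match P1@[33:34],P5@[30:34],P7@[31:34]
pos 35 'c': at 1 ·f  → match P0@[35:35]
pos 36 'b': at 21
pos 37 'c': at 22  → match P0@[37:37]
pos 38 'c': at 23  → match P0@[38:38]
pos 39 'a': at 24  → match P1@[38:39],P6@[35:39]
pos 40 'b': at 9 ·f
pos 41 'b': at 10
pos 42 'a': at 3 ·f
pos 43 'a': at 4
pos 44 'a': at 14

Result: [[2,0],[4,0],[5,0],[6,1],[6,6],[11,0],[12,1],[12,5],[12,7],[16,0],[17,1],[17,5],[17,7],[18,0],[19,0],[21,0],[22,0],[23,1],[23,6],[24,0],[25,0],[27,0],[28,0],[29,1],[29,6],[33,0],[34,1],[34,5],[34,7],[35,0],[37,0],[38,0],[39,1],[39,6]]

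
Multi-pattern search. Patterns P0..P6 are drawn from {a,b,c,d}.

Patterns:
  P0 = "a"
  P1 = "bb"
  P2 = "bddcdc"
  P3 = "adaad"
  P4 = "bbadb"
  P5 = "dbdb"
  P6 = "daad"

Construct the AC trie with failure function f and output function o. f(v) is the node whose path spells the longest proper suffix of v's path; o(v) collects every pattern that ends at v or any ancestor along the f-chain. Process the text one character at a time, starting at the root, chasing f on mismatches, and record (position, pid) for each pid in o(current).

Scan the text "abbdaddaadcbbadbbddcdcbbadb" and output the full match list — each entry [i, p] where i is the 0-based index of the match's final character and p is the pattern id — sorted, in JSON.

Build automaton:
Trie nodes:
  0='ε' goto a→1 b→2 d→16
  1='a' goto d→9  [P0 ends]
  2='b' goto b→3 d→4
  3='bb' goto a→13  [P1 ends]
  4='bd' goto d→5
  5='bdd' goto c→6
  6='bddc' goto d→7
  7='bddcd' goto c→8
  8='bddcdc' goto ·  [P2 ends]
  9='ad' goto a→10
  10='ada' goto a→11
  11='adaa' goto d→12
  12='adaad' goto ·  [P3 ends]
  13='bba' goto d→14
  14='bbad' goto b→15
  15='bbadb' goto ·  [P4 ends]
  16='d' goto a→20 b→17
  17='db' goto d→18
  18='dbd' goto b→19
  19='dbdb' goto ·  [P5 ends]
  20='da' goto a→21
  21='daa' goto d→22
  22='daad' goto ·  [P6 ends]

Failure links (BFS by depth):
  fail(1) 'a': from fail(0)=0 chase 'a': 0 ⇒ 0;  out={0}∪out(0)={0}
  fail(2) 'b': from fail(0)=0 chase 'b': 0 ⇒ 0;  out=∅∪out(0)=∅
  fail(16) 'd': from fail(0)=0 chase 'd': 0 ⇒ 0;  out=∅∪out(0)=∅
  fail(3) 'bb': from fail(2)=0 chase 'b': 0 ⇒ 2;  out={1}∪out(2)={1}
  fail(4) 'bd': from fail(2)=0 chase 'd': 0 ⇒ 16;  out=∅∪out(16)=∅
  fail(9) 'ad': from fail(1)=0 chase 'd': 0 ⇒ 16;  out=∅∪out(16)=∅
  fail(17) 'db': from fail(16)=0 chase 'b': 0 ⇒ 2;  out=∅∪out(2)=∅
  fail(20) 'da': from fail(16)=0 chase 'a': 0 ⇒ 1;  out=∅∪out(1)={0}
  fail(5) 'bdd': from fail(4)=16 chase 'd': 16→0 ⇒ 16;  out=∅∪out(16)=∅
  fail(10) 'ada': from fail(9)=16 chase 'a': 16 ⇒ 20;  out=∅∪out(20)={0}
  fail(13) 'bba': from fail(3)=2 chase 'a': 2→0 ⇒ 1;  out=∅∪out(1)={0}
  fail(18) 'dbd': from fail(17)=2 chase 'd': 2 ⇒ 4;  out=∅∪out(4)=∅
  fail(21) 'daa': from fail(20)=1 chase 'a': 1→0 ⇒ 1;  out=∅∪out(1)={0}
  fail(6) 'bddc': from fail(5)=16 chase 'c': 16→0 ⇒ 0;  out=∅∪out(0)=∅
  fail(11) 'adaa': from fail(10)=20 chase 'a': 20 ⇒ 21;  out=∅∪out(21)={0}
  fail(14) 'bbad': from fail(13)=1 chase 'd': 1 ⇒ 9;  out=∅∪out(9)=∅
  fail(19) 'dbdb': from fail(18)=4 chase 'b': 4→16 ⇒ 17;  out={5}∪out(17)={5}
  fail(22) 'daad': from fail(21)=1 chase 'd': 1 ⇒ 9;  out={6}∪out(9)={6}
  fail(7) 'bddcd': from fail(6)=0 chase 'd': 0 ⇒ 16;  out=∅∪out(16)=∅
  fail(12) 'adaad': from fail(11)=21 chase 'd': 21 ⇒ 22;  out={3}∪out(22)={3,6}
  fail(15) 'bbadb': from fail(14)=9 chase 'b': 9→16 ⇒ 17;  out={4}∪out(17)={4}
  fail(8) 'bddcdc': from fail(7)=16 chase 'c': 16→0 ⇒ 0;  out={2}∪out(0)={2}

Run:
pos 0 'a': at 1  ** P0@[0:0]
pos 1 'b': at 2 (via fail)
pos 2 'b': at 3  ** P1@[1:2]
pos 3 'd': at 4 (via fail)
pos 4 'a': at 20 (via fail)  ** P0@[4:4]
pos 5 'd': at 9 (via fail)
pos 6 'd': at 16 (via fail)
pos 7 'a': at 20  ** P0@[7:7]
pos 8 'a': at 21  ** P0@[8:8]
pos 9 'd': at 22  ** P6@[6:9]
pos 10 'c': at 0 (via fail)
pos 11 'b': at 2
pos 12 'b': at 3  ** P1@[11:12]
pos 13 'a': at 13  ** P0@[13:13]
pos 14 'd': at 14
pos 15 'b': at 15  ** P4@[11:15]
pos 16 'b': at 3 (via fail)  ** P1@[15:16]
pos 17 'd': at 4 (via fail)
pos 18 'd': at 5
pos 19 'c': at 6
pos 20 'd': at 7
pos 21 'c': at 8  ** P2@[16:21]
pos 22 'b': at 2 (via fail)
pos 23 'b': at 3  ** P1@[22:23]
pos 24 'a': at 13  ** P0@[24:24]
pos 25 'd': at 14
pos 26 'b': at 15  ** P4@[22:26]

Matches: [[0,0],[2,1],[4,0],[7,0],[8,0],[9,6],[12,1],[13,0],[15,4],[16,1],[21,2],[23,1],[24,0],[26,4]]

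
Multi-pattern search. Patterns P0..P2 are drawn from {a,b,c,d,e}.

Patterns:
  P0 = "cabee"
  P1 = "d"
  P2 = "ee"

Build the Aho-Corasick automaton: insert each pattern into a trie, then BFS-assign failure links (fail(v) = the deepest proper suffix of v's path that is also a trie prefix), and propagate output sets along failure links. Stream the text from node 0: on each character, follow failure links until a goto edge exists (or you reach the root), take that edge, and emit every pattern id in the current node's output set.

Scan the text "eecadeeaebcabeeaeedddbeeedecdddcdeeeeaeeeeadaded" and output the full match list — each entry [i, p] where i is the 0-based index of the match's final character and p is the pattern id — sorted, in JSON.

Build automaton:
Trie nodes:
  n0 'ε': c→1 d→6 e→7
  n1 'c': a→2
  n2 'ca': b→3
  n3 'cab': e→4
  n4 'cabe': e→5
  n5 'cabee': ·  [P0 ends]
  n6 'd': ·  [P1 ends]
  n7 'e': e→8
  n8 'ee': ·  [P2 ends]

BFS fail/out derivation:
  n1('c'): parent n0 fail=0; on 'c' 0 → fail=0;  out ∅∪∅=∅
  n6('d'): parent n0 fail=0; on 'd' 0 → fail=0;  out {1}∪∅={1}
  n7('e'): parent n0 fail=0; on 'e' 0 → fail=0;  out ∅∪∅=∅
  n2('ca'): parent n1 fail=0; on 'a' 0 → fail=0;  out ∅∪∅=∅
  n8('ee'): parent n7 fail=0; on 'e' 0 → fail=7;  out {2}∪∅={2}
  n3('cab'): parent n2 fail=0; on 'b' 0 → fail=0;  out ∅∪∅=∅
  n4('cabe'): parent n3 fail=0; on 'e' 0 → fail=7;  out ∅∪∅=∅
  n5('cabee'): parent n4 fail=7; on 'e' 7 → fail=8;  out {0}∪{2}={0,2}

Run:
pos 0 'e': at 7
pos 1 'e': at 8  ** P2@[0:1]
pos 2 'c': at 1 (fail-walked)
pos 3 'a': at 2
pos 4 'd': at 6 (fail-walked)  ** P1@[4:4]
pos 5 'e': at 7 (fail-walked)
pos 6 'e': at 8  ** P2@[5:6]
pos 7 'a': at 0 (fail-walked)
pos 8 'e': at 7
pos 9 'b': at 0 (fail-walked)
pos 10 'c': at 1
pos 11 'a': at 2
pos 12 'b': at 3
pos 13 'e': at 4
pos 14 'e': at 5  ** P0@[10:14],P2@[13:14]
pos 15 'a': at 0 (fail-walked)
pos 16 'e': at 7
pos 17 'e': at 8  ** P2@[16:17]
pos 18 'd': at 6 (fail-walked)  ** P1@[18:18]
pos 19 'd': at 6 (fail-walked)  ** P1@[19:19]
pos 20 'd': at 6 (fail-walked)  ** P1@[20:20]
pos 21 'b': at 0 (fail-walked)
pos 22 'e': at 7
pos 23 'e': at 8  ** P2@[22:23]
pos 24 'e': at 8 (fail-walked)  ** P2@[23:24]
pos 25 'd': at 6 (fail-walked)  ** P1@[25:25]
pos 26 'e': at 7 (fail-walked)
pos 27 'c': at 1 (fail-walked)
pos 28 'd': at 6 (fail-walked)  ** P1@[28:28]
pos 29 'd': at 6 (fail-walked)  ** P1@[29:29]
pos 30 'd': at 6 (fail-walked)  ** P1@[30:30]
pos 31 'c': at 1 (fail-walked)
pos 32 'd': at 6 (fail-walked)  ** P1@[32:32]
pos 33 'e': at 7 (fail-walked)
pos 34 'e': at 8  ** P2@[33:34]
pos 35 'e': at 8 (fail-walked)  ** P2@[34:35]
pos 36 'e': at 8 (fail-walked)  ** P2@[35:36]
pos 37 'a': at 0 (fail-walked)
pos 38 'e': at 7
pos 39 'e': at 8  ** P2@[38:39]
pos 40 'e': at 8 (fail-walked)  ** P2@[39:40]
pos 41 'e': at 8 (fail-walked)  ** P2@[40:41]
pos 42 'a': at 0 (fail-walked)
pos 43 'd': at 6  ** P1@[43:43]
pos 44 'a': at 0 (fail-walked)
pos 45 'd': at 6  ** P1@[45:45]
pos 46 'e': at 7 (fail-walked)
pos 47 'd': at 6 (fail-walked)  ** P1@[47:47]

Matches: [[1,2],[4,1],[6,2],[14,0],[14,2],[17,2],[18,1],[19,1],[20,1],[23,2],[24,2],[25,1],[28,1],[29,1],[30,1],[32,1],[34,2],[35,2],[36,2],[39,2],[40,2],[41,2],[43,1],[45,1],[47,1]]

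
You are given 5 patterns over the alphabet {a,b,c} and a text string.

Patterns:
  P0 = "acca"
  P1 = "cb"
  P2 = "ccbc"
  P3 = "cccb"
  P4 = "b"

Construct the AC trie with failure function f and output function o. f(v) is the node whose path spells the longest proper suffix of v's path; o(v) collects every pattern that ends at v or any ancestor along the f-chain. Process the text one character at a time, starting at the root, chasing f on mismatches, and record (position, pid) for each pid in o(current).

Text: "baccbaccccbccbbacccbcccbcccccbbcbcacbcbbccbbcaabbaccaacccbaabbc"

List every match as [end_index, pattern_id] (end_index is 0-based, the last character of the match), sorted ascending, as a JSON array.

Build automaton:
Trie nodes:
  n0 'ε': a→1 b→12 c→5
  n1 'a': c→2
  n2 'ac': c→3
  n3 'acc': a→4
  n4 'acca': ·  [P0 ends]
  n5 'c': b→6 c→7
  n6 'cb': ·  [P1 ends]
  n7 'cc': b→8 c→10
  n8 'ccb': c→9
  n9 'ccbc': ·  [P2 ends]
  n10 'ccc': b→11
  n11 'cccb': ·  [P3 ends]
  n12 'b': ·  [P4 ends]

Failure links (BFS by depth):
  n1('a'): parent n0 fail=0; on 'a' 0 → fail=0;  out ∅∪∅=∅
  n5('c'): parent n0 fail=0; on 'c' 0 → fail=0;  out ∅∪∅=∅
  n12('b'): parent n0 fail=0; on 'b' 0 → fail=0;  out {4}∪∅={4}
  n2('ac'): parent n1 fail=0; on 'c' 0 → fail=5;  out ∅∪∅=∅
  n6('cb'): parent n5 fail=0; on 'b' 0 → fail=12;  out {1}∪{4}={1,4}
  n7('cc'): parent n5 fail=0; on 'c' 0 → fail=5;  out ∅∪∅=∅
  n3('acc'): parent n2 fail=5; on 'c' 5 → fail=7;  out ∅∪∅=∅
  n8('ccb'): parent n7 fail=5; on 'b' 5 → fail=6;  out ∅∪{1,4}={1,4}
  n10('ccc'): parent n7 fail=5; on 'c' 5 → fail=7;  out ∅∪∅=∅
  n4('acca'): parent n3 fail=7; on 'a' 7→5→0 → fail=1;  out {0}∪∅={0}
  n9('ccbc'): parent n8 fail=6; on 'c' 6→12→0 → fail=5;  out {2}∪∅={2}
  n11('cccb'): parent n10 fail=7; on 'b' 7 → fail=8;  out {3}∪{1,4}={1,3,4}

Text stream:
[0] read 'b'  n0⇒n12  ** P4@[0:0]
[1] read 'a'  n12⇒n1 (via fail)
[2] read 'c'  n1⇒n2
[3] read 'c'  n2⇒n3
[4] read 'b'  n3⇒n8 (via fail)  ** P1@[3:4],P4@[4:4]
[5] read 'a'  n8⇒n1 (via fail)
[6] read 'c'  n1⇒n2
[7] read 'c'  n2⇒n3
[8] read 'c'  n3⇒n10 (via fail)
[9] read 'c'  n10⇒n10 (via fail)
[10] read 'b'  n10⇒n11  ** P1@[9:10],P3@[7:10],P4@[10:10]
[11] read 'c'  n11⇒n9 (via fail)  ** P2@[8:11]
[12] read 'c'  n9⇒n7 (via fail)
[13] read 'b'  n7⇒n8  ** P1@[12:13],P4@[13:13]
[14] read 'b'  n8⇒n12 (via fail)  ** P4@[14:14]
[15] read 'a'  n12⇒n1 (via fail)
[16] read 'c'  n1⇒n2
[17] read 'c'  n2⇒n3
[18] read 'c'  n3⇒n10 (via fail)
[19] read 'b'  n10⇒n11  ** P1@[18:19],P3@[16:19],P4@[19:19]
[20] read 'c'  n11⇒n9 (via fail)  ** P2@[17:20]
[21] read 'c'  n9⇒n7 (via fail)
[22] read 'c'  n7⇒n10
[23] read 'b'  n10⇒n11  ** P1@[22:23],P3@[20:23],P4@[23:23]
[24] read 'c'  n11⇒n9 (via fail)  ** P2@[21:24]
[25] read 'c'  n9⇒n7 (via fail)
[26] read 'c'  n7⇒n10
[27] read 'c'  n10⇒n10 (via fail)
[28] read 'c'  n10⇒n10 (via fail)
[29] read 'b'  n10⇒n11  ** P1@[28:29],P3@[26:29],P4@[29:29]
[30] read 'b'  n11⇒n12 (via fail)  ** P4@[30:30]
[31] read 'c'  n12⇒n5 (via fail)
[32] read 'b'  n5⇒n6  ** P1@[31:32],P4@[32:32]
[33] read 'c'  n6⇒n5 (via fail)
[34] read 'a'  n5⇒n1 (via fail)
[35] read 'c'  n1⇒n2
[36] read 'b'  n2⇒n6 (via fail)  ** P1@[35:36],P4@[36:36]
[37] read 'c'  n6⇒n5 (via fail)
[38] read 'b'  n5⇒n6  ** P1@[37:38],P4@[38:38]
[39] read 'b'  n6⇒n12 (via fail)  ** P4@[39:39]
[40] read 'c'  n12⇒n5 (via fail)
[41] read 'c'  n5⇒n7
[42] read 'b'  n7⇒n8  ** P1@[41:42],P4@[42:42]
[43] read 'b'  n8⇒n12 (via fail)  ** P4@[43:43]
[44] read 'c'  n12⇒n5 (via fail)
[45] read 'a'  n5⇒n1 (via fail)
[46] read 'a'  n1⇒n1 (via fail)
[47] read 'b'  n1⇒n12 (via fail)  ** P4@[47:47]
[48] read 'b'  n12⇒n12 (via fail)  ** P4@[48:48]
[49] read 'a'  n12⇒n1 (via fail)
[50] read 'c'  n1⇒n2
[51] read 'c'  n2⇒n3
[52] read 'a'  n3⇒n4  ** P0@[49:52]
[53] read 'a'  n4⇒n1 (via fail)
[54] read 'c'  n1⇒n2
[55] read 'c'  n2⇒n3
[56] read 'c'  n3⇒n10 (via fail)
[57] read 'b'  n10⇒n11  ** P1@[56:57],P3@[54:57],P4@[57:57]
[58] read 'a'  n11⇒n1 (via fail)
[59] read 'a'  n1⇒n1 (via fail)
[60] read 'b'  n1⇒n12 (via fail)  ** P4@[60:60]
[61] read 'b'  n12⇒n12 (via fail)  ** P4@[61:61]
[62] read 'c'  n12⇒n5 (via fail)

All matches (sorted): [[0,4],[4,1],[4,4],[10,1],[10,3],[10,4],[11,2],[13,1],[13,4],[14,4],[19,1],[19,3],[19,4],[20,2],[23,1],[23,3],[23,4],[24,2],[29,1],[29,3],[29,4],[30,4],[32,1],[32,4],[36,1],[36,4],[38,1],[38,4],[39,4],[42,1],[42,4],[43,4],[47,4],[48,4],[52,0],[57,1],[57,3],[57,4],[60,4],[61,4]]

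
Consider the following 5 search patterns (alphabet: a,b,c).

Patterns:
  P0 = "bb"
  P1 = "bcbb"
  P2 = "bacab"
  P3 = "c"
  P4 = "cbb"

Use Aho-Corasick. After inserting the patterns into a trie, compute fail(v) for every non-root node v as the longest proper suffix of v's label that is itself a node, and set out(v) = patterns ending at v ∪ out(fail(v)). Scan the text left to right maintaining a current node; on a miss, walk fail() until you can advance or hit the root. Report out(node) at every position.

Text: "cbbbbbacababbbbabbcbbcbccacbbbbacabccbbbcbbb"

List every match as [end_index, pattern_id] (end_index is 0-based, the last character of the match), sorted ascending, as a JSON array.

Construct AC machine:
Trie (insert patterns):
  0='ε' goto b→1 c→10
  1='b' goto a→6 b→2 c→3
  2='bb' goto ·  [P0 ends]
  3='bc' goto b→4
  4='bcb' goto b→5
  5='bcbb' goto ·  [P1 ends]
  6='ba' goto c→7
  7='bac' goto a→8
  8='baca' goto b→9
  9='bacab' goto ·  [P2 ends]
  10='c' goto b→11  [P3 ends]
  11='cb' goto b→12
  12='cbb' goto ·  [P4 ends]

BFS fail/out derivation:
  fail(1) 'b': from fail(0)=0 chase 'b': 0 ⇒ 0;  out=∅∪out(0)=∅
  fail(10) 'c': from fail(0)=0 chase 'c': 0 ⇒ 0;  out={3}∪out(0)={3}
  fail(2) 'bb': from fail(1)=0 chase 'b': 0 ⇒ 1;  out={0}∪out(1)={0}
  fail(3) 'bc': from fail(1)=0 chase 'c': 0 ⇒ 10;  out=∅∪out(10)={3}
  fail(6) 'ba': from fail(1)=0 chase 'a': 0 ⇒ 0;  out=∅∪out(0)=∅
  fail(11) 'cb': from fail(10)=0 chase 'b': 0 ⇒ 1;  out=∅∪out(1)=∅
  fail(4) 'bcb': from fail(3)=10 chase 'b': 10 ⇒ 11;  out=∅∪out(11)=∅
  fail(7) 'bac': from fail(6)=0 chase 'c': 0 ⇒ 10;  out=∅∪out(10)={3}
  fail(12) 'cbb': from fail(11)=1 chase 'b': 1 ⇒ 2;  out={4}∪out(2)={0,4}
  fail(5) 'bcbb': from fail(4)=11 chase 'b': 11 ⇒ 12;  out={1}∪out(12)={0,1,4}
  fail(8) 'baca': from fail(7)=10 chase 'a': 10→0 ⇒ 0;  out=∅∪out(0)=∅
  fail(9) 'bacab': from fail(8)=0 chase 'b': 0 ⇒ 1;  out={2}∪out(1)={2}

Scan:
[0] read 'c'  n0⇒n10  emit P3@[0:0]
[1] read 'b'  n10⇒n11
[2] read 'b'  n11⇒n12  emit P0@[1:2],P4@[0:2]
[3] read 'b'  n12⇒n2 (fail-walked)  emit P0@[2:3]
[4] read 'b'  n2⇒n2 (fail-walked)  emit P0@[3:4]
[5] read 'b'  n2⇒n2 (fail-walked)  emit P0@[4:5]
[6] read 'a'  n2⇒n6 (fail-walked)
[7] read 'c'  n6⇒n7  emit P3@[7:7]
[8] read 'a'  n7⇒n8
[9] read 'b'  n8⇒n9  emit P2@[5:9]
[10] read 'a'  n9⇒n6 (fail-walked)
[11] read 'b'  n6⇒n1 (fail-walked)
[12] read 'b'  n1⇒n2  emit P0@[11:12]
[13] read 'b'  n2⇒n2 (fail-walked)  emit P0@[12:13]
[14] read 'b'  n2⇒n2 (fail-walked)  emit P0@[13:14]
[15] read 'a'  n2⇒n6 (fail-walked)
[16] read 'b'  n6⇒n1 (fail-walked)
[17] read 'b'  n1⇒n2  emit P0@[16:17]
[18] read 'c'  n2⇒n3 (fail-walked)  emit P3@[18:18]
[19] read 'b'  n3⇒n4
[20] read 'b'  n4⇒n5  emit P0@[19:20],P1@[17:20],P4@[18:20]
[21] read 'c'  n5⇒n3 (fail-walked)  emit P3@[21:21]
[22] read 'b'  n3⇒n4
[23] read 'c'  n4⇒n3 (fail-walked)  emit P3@[23:23]
[24] read 'c'  n3⇒n10 (fail-walked)  emit P3@[24:24]
[25] read 'a'  n10⇒n0 (fail-walked)
[26] read 'c'  n0⇒n10  emit P3@[26:26]
[27] read 'b'  n10⇒n11
[28] read 'b'  n11⇒n12  emit P0@[27:28],P4@[26:28]
[29] read 'b'  n12⇒n2 (fail-walked)  emit P0@[28:29]
[30] read 'b'  n2⇒n2 (fail-walked)  emit P0@[29:30]
[31] read 'a'  n2⇒n6 (fail-walked)
[32] read 'c'  n6⇒n7  emit P3@[32:32]
[33] read 'a'  n7⇒n8
[34] read 'b'  n8⇒n9  emit P2@[30:34]
[35] read 'c'  n9⇒n3 (fail-walked)  emit P3@[35:35]
[36] read 'c'  n3⇒n10 (fail-walked)  emit P3@[36:36]
[37] read 'b'  n10⇒n11
[38] read 'b'  n11⇒n12  emit P0@[37:38],P4@[36:38]
[39] read 'b'  n12⇒n2 (fail-walked)  emit P0@[38:39]
[40] read 'c'  n2⇒n3 (fail-walked)  emit P3@[40:40]
[41] read 'b'  n3⇒n4
[42] read 'b'  n4⇒n5  emit P0@[41:42],P1@[39:42],P4@[40:42]
[43] read 'b'  n5⇒n2 (fail-walked)  emit P0@[42:43]

Matches: [[0,3],[2,0],[2,4],[3,0],[4,0],[5,0],[7,3],[9,2],[12,0],[13,0],[14,0],[17,0],[18,3],[20,0],[20,1],[20,4],[21,3],[23,3],[24,3],[26,3],[28,0],[28,4],[29,0],[30,0],[32,3],[34,2],[35,3],[36,3],[38,0],[38,4],[39,0],[40,3],[42,0],[42,1],[42,4],[43,0]]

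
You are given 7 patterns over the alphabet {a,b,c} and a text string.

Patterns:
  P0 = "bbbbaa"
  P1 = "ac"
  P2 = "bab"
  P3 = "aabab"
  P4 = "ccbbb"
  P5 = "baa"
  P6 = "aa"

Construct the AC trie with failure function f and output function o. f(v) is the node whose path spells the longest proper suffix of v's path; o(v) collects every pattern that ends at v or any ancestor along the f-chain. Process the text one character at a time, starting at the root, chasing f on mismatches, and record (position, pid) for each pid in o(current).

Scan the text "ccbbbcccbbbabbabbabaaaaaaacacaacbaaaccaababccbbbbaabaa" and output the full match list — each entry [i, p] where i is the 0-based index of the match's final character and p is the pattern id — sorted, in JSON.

Build:
Trie nodes:
  0='ε' goto a→7 b→1 c→15
  1='b' goto a→9 b→2
  2='bb' goto b→3
  3='bbb' goto b→4
  4='bbbb' goto a→5
  5='bbbba' goto a→6
  6='bbbbaa' goto ·  ←P0
  7='a' goto a→11 c→8
  8='ac' goto ·  ←P1
  9='ba' goto a→20 b→10
  10='bab' goto ·  ←P2
  11='aa' goto b→12  ←P6
  12='aab' goto a→13
  13='aaba' goto b→14
  14='aabab' goto ·  ←P3
  15='c' goto c→16
  16='cc' goto b→17
  17='ccb' goto b→18
  18='ccbb' goto b→19
  19='ccbbb' goto ·  ←P4
  20='baa' goto ·  ←P5

BFS fail/out derivation:
  fail(1) 'b': from fail(0)=0 chase 'b': 0 ⇒ 0;  out=∅∪out(0)=∅
  fail(7) 'a': from fail(0)=0 chase 'a': 0 ⇒ 0;  out=∅∪out(0)=∅
  fail(15) 'c': from fail(0)=0 chase 'c': 0 ⇒ 0;  out=∅∪out(0)=∅
  fail(2) 'bb': from fail(1)=0 chase 'b': 0 ⇒ 1;  out=∅∪out(1)=∅
  fail(8) 'ac': from fail(7)=0 chase 'c': 0 ⇒ 15;  out={1}∪out(15)={1}
  fail(9) 'ba': from fail(1)=0 chase 'a': 0 ⇒ 7;  out=∅∪out(7)=∅
  fail(11) 'aa': from fail(7)=0 chase 'a': 0 ⇒ 7;  out={6}∪out(7)={6}
  fail(16) 'cc': from fail(15)=0 chase 'c': 0 ⇒ 15;  out=∅∪out(15)=∅
  fail(3) 'bbb': from fail(2)=1 chase 'b': 1 ⇒ 2;  out=∅∪out(2)=∅
  fail(10) 'bab': from fail(9)=7 chase 'b': 7→0 ⇒ 1;  out={2}∪out(1)={2}
  fail(12) 'aab': from fail(11)=7 chase 'b': 7→0 ⇒ 1;  out=∅∪out(1)=∅
  fail(17) 'ccb': from fail(16)=15 chase 'b': 15→0 ⇒ 1;  out=∅∪out(1)=∅
  fail(20) 'baa': from fail(9)=7 chase 'a': 7 ⇒ 11;  out={5}∪out(11)={5,6}
  fail(4) 'bbbb': from fail(3)=2 chase 'b': 2 ⇒ 3;  out=∅∪out(3)=∅
  fail(13) 'aaba': from fail(12)=1 chase 'a': 1 ⇒ 9;  out=∅∪out(9)=∅
  fail(18) 'ccbb': from fail(17)=1 chase 'b': 1 ⇒ 2;  out=∅∪out(2)=∅
  fail(5) 'bbbba': from fail(4)=3 chase 'a': 3→2→1 ⇒ 9;  out=∅∪out(9)=∅
  fail(14) 'aabab': from fail(13)=9 chase 'b': 9 ⇒ 10;  out={3}∪out(10)={2,3}
  fail(19) 'ccbbb': from fail(18)=2 chase 'b': 2 ⇒ 3;  out={4}∪out(3)={4}
  fail(6) 'bbbbaa': from fail(5)=9 chase 'a': 9 ⇒ 20;  out={0}∪out(20)={0,5,6}

Text stream:
pos 0 'c': at 15
pos 1 'c': at 16
pos 2 'b': at 17
pos 3 'b': at 18
pos 4 'b': at 19  → match P4@[0:4]
pos 5 'c': at 15 ·f
pos 6 'c': at 16
pos 7 'c': at 16 ·f
pos 8 'b': at 17
pos 9 'b': at 18
pos 10 'b': at 19  → match P4@[6:10]
pos 11 'a': at 9 ·f
pos 12 'b': at 10  → match P2@[10:12]
pos 13 'b': at 2 ·f
pos 14 'a': at 9 ·f
pos 15 'b': at 10  → match P2@[13:15]
pos 16 'b': at 2 ·f
pos 17 'a': at 9 ·f
pos 18 'b': at 10  → match P2@[16:18]
pos 19 'a': at 9 ·f
pos 20 'a': at 20  → match P5@[18:20],P6@[19:20]
pos 21 'a': at 11 ·f  → match P6@[20:21]
pos 22 'a': at 11 ·f  → match P6@[21:22]
pos 23 'a': at 11 ·f  → match P6@[22:23]
pos 24 'a': at 11 ·f  → match P6@[23:24]
pos 25 'a': at 11 ·f  → match P6@[24:25]
pos 26 'c': at 8 ·f  → match P1@[25:26]
pos 27 'a': at 7 ·f
pos 28 'c': at 8  → match P1@[27:28]
pos 29 'a': at 7 ·f
pos 30 'a': at 11  → match P6@[29:30]
pos 31 'c': at 8 ·f  → match P1@[30:31]
pos 32 'b': at 1 ·f
pos 33 'a': at 9
pos 34 'a': at 20  → match P5@[32:34],P6@[33:34]
pos 35 'a': at 11 ·f  → match P6@[34:35]
pos 36 'c': at 8 ·f  → match P1@[35:36]
pos 37 'c': at 16 ·f
pos 38 'a': at 7 ·f
pos 39 'a': at 11  → match P6@[38:39]
pos 40 'b': at 12
pos 41 'a': at 13
pos 42 'b': at 14  → match P2@[40:42],P3@[38:42]
pos 43 'c': at 15 ·f
pos 44 'c': at 16
pos 45 'b': at 17
pos 46 'b': at 18
pos 47 'b': at 19  → match P4@[43:47]
pos 48 'b': at 4 ·f
pos 49 'a': at 5
pos 50 'a': at 6  → match P0@[45:50],P5@[48:50],P6@[49:50]
pos 51 'b': at 12 ·f
pos 52 'a': at 13
pos 53 'a': at 20 ·f  → match P5@[51:53],P6@[52:53]

All matches (sorted): [[4,4],[10,4],[12,2],[15,2],[18,2],[20,5],[20,6],[21,6],[22,6],[23,6],[24,6],[25,6],[26,1],[28,1],[30,6],[31,1],[34,5],[34,6],[35,6],[36,1],[39,6],[42,2],[42,3],[47,4],[50,0],[50,5],[50,6],[53,5],[53,6]]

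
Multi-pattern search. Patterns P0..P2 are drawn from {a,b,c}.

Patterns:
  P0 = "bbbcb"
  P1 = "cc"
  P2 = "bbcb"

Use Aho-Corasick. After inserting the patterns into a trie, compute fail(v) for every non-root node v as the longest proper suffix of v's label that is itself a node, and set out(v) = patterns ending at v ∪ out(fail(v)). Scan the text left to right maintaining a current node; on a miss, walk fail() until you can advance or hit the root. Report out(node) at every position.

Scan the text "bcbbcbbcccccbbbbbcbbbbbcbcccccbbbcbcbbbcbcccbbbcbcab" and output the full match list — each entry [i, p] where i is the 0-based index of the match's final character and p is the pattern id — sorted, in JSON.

Construct AC machine:
Trie nodes:
  0='ε' goto b→1 c→6
  1='b' goto b→2
  2='bb' goto b→3 c→8
  3='bbb' goto c→4
  4='bbbc' goto b→5
  5='bbbcb' goto ·  ←P0
  6='c' goto c→7
  7='cc' goto ·  ←P1
  8='bbc' goto b→9
  9='bbcb' goto ·  ←P2

BFS fail/out derivation:
  fail(1) 'b': from fail(0)=0 chase 'b': 0 ⇒ 0;  out=∅∪out(0)=∅
  fail(6) 'c': from fail(0)=0 chase 'c': 0 ⇒ 0;  out=∅∪out(0)=∅
  fail(2) 'bb': from fail(1)=0 chase 'b': 0 ⇒ 1;  out=∅∪out(1)=∅
  fail(7) 'cc': from fail(6)=0 chase 'c': 0 ⇒ 6;  out={1}∪out(6)={1}
  fail(3) 'bbb': from fail(2)=1 chase 'b': 1 ⇒ 2;  out=∅∪out(2)=∅
  fail(8) 'bbc': from fail(2)=1 chase 'c': 1→0 ⇒ 6;  out=∅∪out(6)=∅
  fail(4) 'bbbc': from fail(3)=2 chase 'c': 2 ⇒ 8;  out=∅∪out(8)=∅
  fail(9) 'bbcb': from fail(8)=6 chase 'b': 6→0 ⇒ 1;  out={2}∪out(1)={2}
  fail(5) 'bbbcb': from fail(4)=8 chase 'b': 8 ⇒ 9;  out={0}∪out(9)={0,2}

Text stream:
[0] read 'b'  n0⇒n1
[1] read 'c'  n1⇒n6 (fail-walked)
[2] read 'b'  n6⇒n1 (fail-walked)
[3] read 'b'  n1⇒n2
[4] read 'c'  n2⇒n8
[5] read 'b'  n8⇒n9  → match P2@[2:5]
[6] read 'b'  n9⇒n2 (fail-walked)
[7] read 'c'  n2⇒n8
[8] read 'c'  n8⇒n7 (fail-walked)  → match P1@[7:8]
[9] read 'c'  n7⇒n7 (fail-walked)  → match P1@[8:9]
[10] read 'c'  n7⇒n7 (fail-walked)  → match P1@[9:10]
[11] read 'c'  n7⇒n7 (fail-walked)  → match P1@[10:11]
[12] read 'b'  n7⇒n1 (fail-walked)
[13] read 'b'  n1⇒n2
[14] read 'b'  n2⇒n3
[15] read 'b'  n3⇒n3 (fail-walked)
[16] read 'b'  n3⇒n3 (fail-walked)
[17] read 'c'  n3⇒n4
[18] read 'b'  n4⇒n5  → match P0@[14:18],P2@[15:18]
[19] read 'b'  n5⇒n2 (fail-walked)
[20] read 'b'  n2⇒n3
[21] read 'b'  n3⇒n3 (fail-walked)
[22] read 'b'  n3⇒n3 (fail-walked)
[23] read 'c'  n3⇒n4
[24] read 'b'  n4⇒n5  → match P0@[20:24],P2@[21:24]
[25] read 'c'  n5⇒n6 (fail-walked)
[26] read 'c'  n6⇒n7  → match P1@[25:26]
[27] read 'c'  n7⇒n7 (fail-walked)  → match P1@[26:27]
[28] read 'c'  n7⇒n7 (fail-walked)  → match P1@[27:28]
[29] read 'c'  n7⇒n7 (fail-walked)  → match P1@[28:29]
[30] read 'b'  n7⇒n1 (fail-walked)
[31] read 'b'  n1⇒n2
[32] read 'b'  n2⇒n3
[33] read 'c'  n3⇒n4
[34] read 'b'  n4⇒n5  → match P0@[30:34],P2@[31:34]
[35] read 'c'  n5⇒n6 (fail-walked)
[36] read 'b'  n6⇒n1 (fail-walked)
[37] read 'b'  n1⇒n2
[38] read 'b'  n2⇒n3
[39] read 'c'  n3⇒n4
[40] read 'b'  n4⇒n5  → match P0@[36:40],P2@[37:40]
[41] read 'c'  n5⇒n6 (fail-walked)
[42] read 'c'  n6⇒n7  → match P1@[41:42]
[43] read 'c'  n7⇒n7 (fail-walked)  → match P1@[42:43]
[44] read 'b'  n7⇒n1 (fail-walked)
[45] read 'b'  n1⇒n2
[46] read 'b'  n2⇒n3
[47] read 'c'  n3⇒n4
[48] read 'b'  n4⇒n5  → match P0@[44:48],P2@[45:48]
[49] read 'c'  n5⇒n6 (fail-walked)
[50] read 'a'  n6⇒n0 (fail-walked)
[51] read 'b'  n0⇒n1

Result: [[5,2],[8,1],[9,1],[10,1],[11,1],[18,0],[18,2],[24,0],[24,2],[26,1],[27,1],[28,1],[29,1],[34,0],[34,2],[40,0],[40,2],[42,1],[43,1],[48,0],[48,2]]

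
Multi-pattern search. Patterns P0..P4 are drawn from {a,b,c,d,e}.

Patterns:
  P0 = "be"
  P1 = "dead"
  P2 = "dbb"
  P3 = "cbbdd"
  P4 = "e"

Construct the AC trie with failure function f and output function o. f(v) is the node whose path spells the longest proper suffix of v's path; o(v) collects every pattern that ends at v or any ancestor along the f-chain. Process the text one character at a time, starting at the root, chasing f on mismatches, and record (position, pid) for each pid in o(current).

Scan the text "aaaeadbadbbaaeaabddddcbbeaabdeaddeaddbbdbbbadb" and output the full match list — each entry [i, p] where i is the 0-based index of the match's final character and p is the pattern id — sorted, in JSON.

Build:
Trie nodes:
  0='ε' goto b→1 c→9 d→3 e→14
  1='b' goto e→2
  2='be' goto ·  ←P0
  3='d' goto b→7 e→4
  4='de' goto a→5
  5='dea' goto d→6
  6='dead' goto ·  ←P1
  7='db' goto b→8
  8='dbb' goto ·  ←P2
  9='c' goto b→10
  10='cb' goto b→11
  11='cbb' goto d→12
  12='cbbd' goto d→13
  13='cbbdd' goto ·  ←P3
  14='e' goto ·  ←P4

BFS fail/out derivation:
  n1('b'): parent n0 fail=0; on 'b' 0 → fail=0;  out ∅∪∅=∅
  n3('d'): parent n0 fail=0; on 'd' 0 → fail=0;  out ∅∪∅=∅
  n9('c'): parent n0 fail=0; on 'c' 0 → fail=0;  out ∅∪∅=∅
  n14('e'): parent n0 fail=0; on 'e' 0 → fail=0;  out {4}∪∅={4}
  n2('be'): parent n1 fail=0; on 'e' 0 → fail=14;  out {0}∪{4}={0,4}
  n4('de'): parent n3 fail=0; on 'e' 0 → fail=14;  out ∅∪{4}={4}
  n7('db'): parent n3 fail=0; on 'b' 0 → fail=1;  out ∅∪∅=∅
  n10('cb'): parent n9 fail=0; on 'b' 0 → fail=1;  out ∅∪∅=∅
  n5('dea'): parent n4 fail=14; on 'a' 14→0 → fail=0;  out ∅∪∅=∅
  n8('dbb'): parent n7 fail=1; on 'b' 1→0 → fail=1;  out {2}∪∅={2}
  n11('cbb'): parent n10 fail=1; on 'b' 1→0 → fail=1;  out ∅∪∅=∅
  n6('dead'): parent n5 fail=0; on 'd' 0 → fail=3;  out {1}∪∅={1}
  n12('cbbd'): parent n11 fail=1; on 'd' 1→0 → fail=3;  out ∅∪∅=∅
  n13('cbbdd'): parent n12 fail=3; on 'd' 3→0 → fail=3;  out {3}∪∅={3}

Run:
pos 0 'a': at 0
pos 1 'a': at 0
pos 2 'a': at 0
pos 3 'e': at 14  → match P4@[3:3]
pos 4 'a': at 0 ·f
pos 5 'd': at 3
pos 6 'b': at 7
pos 7 'a': at 0 ·f
pos 8 'd': at 3
pos 9 'b': at 7
pos 10 'b': at 8  → match P2@[8:10]
pos 11 'a': at 0 ·f
pos 12 'a': at 0
pos 13 'e': at 14  → match P4@[13:13]
pos 14 'a': at 0 ·f
pos 15 'a': at 0
pos 16 'b': at 1
pos 17 'd': at 3 ·f
pos 18 'd': at 3 ·f
pos 19 'd': at 3 ·f
pos 20 'd': at 3 ·f
pos 21 'c': at 9 ·f
pos 22 'b': at 10
pos 23 'b': at 11
pos 24 'e': at 2 ·f  → match P0@[23:24],P4@[24:24]
pos 25 'a': at 0 ·f
pos 26 'a': at 0
pos 27 'b': at 1
pos 28 'd': at 3 ·f
pos 29 'e': at 4  → match P4@[29:29]
pos 30 'a': at 5
pos 31 'd': at 6  → match P1@[28:31]
pos 32 'd': at 3 ·f
pos 33 'e': at 4  → match P4@[33:33]
pos 34 'a': at 5
pos 35 'd': at 6  → match P1@[32:35]
pos 36 'd': at 3 ·f
pos 37 'b': at 7
pos 38 'b': at 8  → match P2@[36:38]
pos 39 'd': at 3 ·f
pos 40 'b': at 7
pos 41 'b': at 8  → match P2@[39:41]
pos 42 'b': at 1 ·f
pos 43 'a': at 0 ·f
pos 44 'd': at 3
pos 45 'b': at 7

Result: [[3,4],[10,2],[13,4],[24,0],[24,4],[29,4],[31,1],[33,4],[35,1],[38,2],[41,2]]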